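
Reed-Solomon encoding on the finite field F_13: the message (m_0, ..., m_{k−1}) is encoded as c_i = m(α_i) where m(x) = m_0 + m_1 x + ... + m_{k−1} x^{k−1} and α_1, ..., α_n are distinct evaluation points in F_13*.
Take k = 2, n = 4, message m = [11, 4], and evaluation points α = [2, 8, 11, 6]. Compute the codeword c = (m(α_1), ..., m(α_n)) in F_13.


c = [6, 4, 3, 9]

Message polynomial: m(x) = 11 + 4·x (mod 13).
For each evaluation point α_i, compute m(α_i) mod 13:
  α_1 = 2: Horner steps 4 → 6, so m(2) = 6.
  α_2 = 8: Horner steps 4 → 4, so m(8) = 4.
  α_3 = 11: Horner steps 4 → 3, so m(11) = 3.
  α_4 = 6: Horner steps 4 → 9, so m(6) = 9.
Codeword c = [6, 4, 3, 9] ∈ F_13^4.


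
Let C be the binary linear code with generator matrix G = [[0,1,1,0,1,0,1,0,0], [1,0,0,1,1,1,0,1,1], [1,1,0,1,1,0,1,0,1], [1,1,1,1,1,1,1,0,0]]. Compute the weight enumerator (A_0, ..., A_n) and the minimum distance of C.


Weight distribution: A_0 = 1, A_3 = 3, A_4 = 4, A_5 = 4, A_6 = 2, A_7 = 1, A_8 = 1. Minimum distance d = 3.

Enumerate all 2^4 = 16 messages m ∈ F_2^4.
For each, compute codeword c = mG in F_2^9, then tally its weight.
  m = 0000 → c = 000000000, weight = 0.
  m = 1000 → c = 011010100, weight = 4.
  m = 0100 → c = 100111011, weight = 6.
  m = 1100 → c = 111101111, weight = 8.
  m = 0010 → c = 110110101, weight = 6.
  m = 1010 → c = 101100001, weight = 4.
  m = 0110 → c = 010001110, weight = 4.
  m = 1110 → c = 001011010, weight = 4.
  m = 0001 → c = 111111100, weight = 7.
  m = 1001 → c = 100101000, weight = 3.
  m = 0101 → c = 011000111, weight = 5.
  m = 1101 → c = 000010011, weight = 3.
  m = 0011 → c = 001001001, weight = 3.
  m = 1011 → c = 010011101, weight = 5.
  m = 0111 → c = 101110010, weight = 5.
  m = 1111 → c = 110100110, weight = 5.
Tally weights:
  weight 0: 1 codewords.
  weight 3: 3 codewords.
  weight 4: 4 codewords.
  weight 5: 4 codewords.
  weight 6: 2 codewords.
  weight 7: 1 codewords.
  weight 8: 1 codewords.
Minimum distance d = smallest w > 0 with A_w > 0 = 3.
Sanity: Σ A_w = 16 = 2^4 = 16 ✓.


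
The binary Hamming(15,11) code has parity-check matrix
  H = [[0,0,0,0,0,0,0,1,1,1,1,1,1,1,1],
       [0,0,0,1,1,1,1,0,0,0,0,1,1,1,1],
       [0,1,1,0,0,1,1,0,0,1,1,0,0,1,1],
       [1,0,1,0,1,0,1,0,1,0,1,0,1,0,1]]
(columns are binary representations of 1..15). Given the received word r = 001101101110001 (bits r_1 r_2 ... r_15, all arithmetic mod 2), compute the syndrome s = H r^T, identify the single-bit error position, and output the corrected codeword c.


s = (0, 0, 0, 1)^T, error position = 1, corrected codeword c = 101101101110001

Compute s = H r^T mod 2 one row at a time:
  s_1 = 0 + 1 + 1 + 1 + 0 + 0 + 0 + 1 = 4 ≡ 0 (mod 2).
  s_2 = 1 + 0 + 1 + 1 + 0 + 0 + 0 + 1 = 4 ≡ 0 (mod 2).
  s_3 = 0 + 1 + 1 + 1 + 1 + 1 + 0 + 1 = 6 ≡ 0 (mod 2).
  s_4 = 0 + 1 + 0 + 1 + 1 + 1 + 0 + 1 = 5 ≡ 1 (mod 2).
s = (0, 0, 0, 1)^T — this equals column 1 of H (binary 0001), so error is at position 1.
Correct: flip bit 1 of r = 001101101110001 to get c = 101101101110001.


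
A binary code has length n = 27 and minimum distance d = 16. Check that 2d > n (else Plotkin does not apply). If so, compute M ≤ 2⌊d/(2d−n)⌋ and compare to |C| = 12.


Plotkin bound M ≤ 6; given |C| = 12 > bound (violated).

Check applicability: 2d = 32, n = 27.
2d − n = 5 > 0, so Plotkin applies.
Compute d/(2d−n) = 16/5 ≈ 3.2000.
⌊d/(2d−n)⌋ = 3.
Plotkin bound: M ≤ 2·3 = 6.
Given |C| = 12, check: VIOLATED.
This |C| is above the Plotkin bound, so no binary code with n = 27, d = 16 and 12 codewords exists.


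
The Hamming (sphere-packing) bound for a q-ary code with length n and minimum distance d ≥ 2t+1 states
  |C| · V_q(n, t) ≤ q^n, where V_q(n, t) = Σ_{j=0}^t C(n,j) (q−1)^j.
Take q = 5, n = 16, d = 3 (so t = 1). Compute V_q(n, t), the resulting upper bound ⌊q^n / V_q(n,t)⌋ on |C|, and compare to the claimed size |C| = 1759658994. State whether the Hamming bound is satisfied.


V_q(n, t) = 65, q^n = 152587890625, Hamming bound = 2347506009, |C| = 1759658994 ≤ bound (satisfied).

Step 1: Compute V_q(n, t) = Σ_{j=0}^1 C(n, j) (q−1)^j.
  j = 0: C(16,0)·(4)^0 = 1·1 = 1.
  j = 1: C(16,1)·(4)^1 = 16·4 = 64.
  V_q(n, t) = 1 + 64 = 65.
Step 2: q^n = 5^16 = 152587890625.
Step 3: Hamming bound ⌊q^n / V_q(n,t)⌋ = ⌊152587890625/65⌋ = 2347506009.
Step 4: Compare |C| = 1759658994 to 2347506009: satisfied.
The claimed |C| lies below the Hamming bound.


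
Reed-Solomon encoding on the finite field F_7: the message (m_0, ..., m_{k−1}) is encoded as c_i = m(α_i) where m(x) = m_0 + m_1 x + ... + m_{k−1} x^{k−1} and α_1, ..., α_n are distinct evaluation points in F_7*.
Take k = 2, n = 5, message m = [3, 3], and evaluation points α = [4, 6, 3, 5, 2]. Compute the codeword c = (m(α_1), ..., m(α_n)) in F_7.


c = [1, 0, 5, 4, 2]

Message polynomial: m(x) = 3 + 3·x (mod 7).
For each evaluation point α_i, compute m(α_i) mod 7:
  α_1 = 4: Horner steps 3 → 1, so m(4) = 1.
  α_2 = 6: Horner steps 3 → 0, so m(6) = 0.
  α_3 = 3: Horner steps 3 → 5, so m(3) = 5.
  α_4 = 5: Horner steps 3 → 4, so m(5) = 4.
  α_5 = 2: Horner steps 3 → 2, so m(2) = 2.
Codeword c = [1, 0, 5, 4, 2] ∈ F_7^5.


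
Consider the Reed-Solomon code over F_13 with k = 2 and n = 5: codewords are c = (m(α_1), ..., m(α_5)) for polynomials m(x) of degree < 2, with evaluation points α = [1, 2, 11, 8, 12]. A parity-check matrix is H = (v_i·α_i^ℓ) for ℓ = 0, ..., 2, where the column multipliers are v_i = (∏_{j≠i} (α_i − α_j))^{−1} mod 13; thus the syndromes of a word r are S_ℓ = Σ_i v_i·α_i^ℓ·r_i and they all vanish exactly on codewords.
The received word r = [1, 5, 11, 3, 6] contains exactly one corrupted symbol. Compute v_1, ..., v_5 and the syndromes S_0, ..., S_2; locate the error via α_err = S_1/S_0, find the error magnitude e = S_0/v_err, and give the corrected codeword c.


S = (3, 7, 12), error at position 3, error magnitude e = 9, c = [1, 5, 2, 3, 6].

Step 1: column multipliers v_i = (∏_{j≠i}(α_i − α_j))^{−1} mod 13.
  i = 1 (α = 1): (1−2)(1−11)(1−8)(1−12) = (−1)·(−10)·(−7)·(−11) = 770 ≡ 3, so v_1 = 3^{−1} = 9 (mod 13).
  i = 2 (α = 2): (2−1)(2−11)(2−8)(2−12) = 1·(−9)·(−6)·(−10) = −540 ≡ 6, so v_2 = 6^{−1} = 11 (mod 13).
  i = 3 (α = 11): (11−1)(11−2)(11−8)(11−12) = 10·9·3·(−1) = −270 ≡ 3, so v_3 = 3^{−1} = 9 (mod 13).
  i = 4 (α = 8): (8−1)(8−2)(8−11)(8−12) = 7·6·(−3)·(−4) = 504 ≡ 10, so v_4 = 10^{−1} = 4 (mod 13).
  i = 5 (α = 12): (12−1)(12−2)(12−11)(12−8) = 11·10·1·4 = 440 ≡ 11, so v_5 = 11^{−1} = 6 (mod 13).
  v = [9, 11, 9, 4, 6].
Step 2: syndromes of r = [1, 5, 11, 3, 6] (all sums mod 13).
  S_0 = Σ v_i r_i = 9·1 + 11·5 + 9·11 + 4·3 + 6·6 = 211 ≡ 3.
  S_1 = Σ v_i α_i r_i = 9·1·1 + 11·2·5 + 9·11·11 + 4·8·3 + 6·12·6 = 1736 ≡ 7.
  α_i^2 mod 13 = [1, 4, 4, 12, 1].
  S_2 = Σ v_i α_i^2 r_i = 9·1·1 + 11·4·5 + 9·4·11 + 4·12·3 + 6·1·6 = 805 ≡ 12.
  S = (3, 7, 12) ≠ 0, so r is not a codeword (an error is present).
Step 3: locate the error. For a single error e at position i, S_ℓ = v_i·e·α_i^ℓ, so α_err = S_1/S_0.
  S_0^{−1} = 3^{−1} = 9 (mod 13), so α_err = 7·9 = 63 ≡ 11 = α_3. Error position i = 3.
  Consistency check: S_2/S_1 = 12·2 = 24 ≡ 11 = α_err ✓ (single-error assumption holds).
Step 4: error magnitude e = S_0/v_3 = S_0·∏_{j≠3}(α_3 − α_j) = 3·3 = 9 ≡ 9 (mod 13).
Step 5: correct position 3: c_3 = r_3 − e = 11 − 9 ≡ 2 (mod 13). Hence c = [1, 5, 2, 3, 6].
  Check: interpolating c through the α_i gives m(x) = 10 + 4·x (degree < 2) with m(α_i) = c_i for every i, so c is indeed a codeword.


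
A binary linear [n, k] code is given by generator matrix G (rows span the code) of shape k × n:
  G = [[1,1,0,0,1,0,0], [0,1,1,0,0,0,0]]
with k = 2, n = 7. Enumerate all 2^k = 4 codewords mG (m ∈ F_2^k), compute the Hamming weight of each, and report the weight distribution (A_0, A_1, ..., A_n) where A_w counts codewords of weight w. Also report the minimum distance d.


Weight distribution: A_0 = 1, A_2 = 1, A_3 = 2. Minimum distance d = 2.

Enumerate all 2^2 = 4 messages m ∈ F_2^2.
For each, compute codeword c = mG in F_2^7, then tally its weight.
  m = 00 → c = 0000000, weight = 0.
  m = 10 → c = 1100100, weight = 3.
  m = 01 → c = 0110000, weight = 2.
  m = 11 → c = 1010100, weight = 3.
Tally weights:
  weight 0: 1 codewords.
  weight 2: 1 codewords.
  weight 3: 2 codewords.
Minimum distance d = smallest w > 0 with A_w > 0 = 2.
Sanity: Σ A_w = 4 = 2^2 = 4 ✓.


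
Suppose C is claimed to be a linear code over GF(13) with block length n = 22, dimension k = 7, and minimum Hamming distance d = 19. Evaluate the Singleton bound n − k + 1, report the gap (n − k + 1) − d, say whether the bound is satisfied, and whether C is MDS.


Singleton RHS = n − k + 1 = 16, slack = -3, bound violated (no such code; not MDS).

Singleton bound: d ≤ n − k + 1.
Here n = 22, k = 7, so n − k + 1 = 16.
Given d = 19, check d ≤ 16: NO.
Slack = (n − k + 1) − d = -3.
The slack is negative: d = 19 exceeds n − k + 1 = 16 by 3, so the Singleton bound is violated and no linear [22, 7, 19]_13 code can exist. In particular it is not MDS (MDS requires d = n − k + 1 exactly).
Description: the claimed parameters are [22, 7, 19]_13; such a code would be impossible (violates the Singleton bound).


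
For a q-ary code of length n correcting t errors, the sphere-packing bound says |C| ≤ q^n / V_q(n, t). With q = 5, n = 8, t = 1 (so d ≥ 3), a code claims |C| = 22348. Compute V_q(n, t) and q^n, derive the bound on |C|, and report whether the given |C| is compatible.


V_q(n, t) = 33, q^n = 390625, Hamming bound = 11837, |C| = 22348 > bound (violated).

Step 1: Compute V_q(n, t) = Σ_{j=0}^1 C(n, j) (q−1)^j.
  j = 0: C(8,0)·(4)^0 = 1·1 = 1.
  j = 1: C(8,1)·(4)^1 = 8·4 = 32.
  V_q(n, t) = 1 + 32 = 33.
Step 2: q^n = 5^8 = 390625.
Step 3: Hamming bound ⌊q^n / V_q(n,t)⌋ = ⌊390625/33⌋ = 11837.
Step 4: Compare |C| = 22348 to 11837: violated.
The claimed |C| lies above the Hamming bound, so no 5-ary code of length 8 with d ≥ 3 can have 22348 codewords.


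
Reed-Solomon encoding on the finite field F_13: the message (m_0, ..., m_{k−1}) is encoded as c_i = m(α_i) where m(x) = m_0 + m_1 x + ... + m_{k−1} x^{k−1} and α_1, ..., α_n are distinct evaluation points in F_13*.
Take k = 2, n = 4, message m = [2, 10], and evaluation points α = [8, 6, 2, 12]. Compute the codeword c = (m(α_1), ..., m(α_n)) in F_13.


c = [4, 10, 9, 5]

Message polynomial: m(x) = 2 + 10·x (mod 13).
For each evaluation point α_i, compute m(α_i) mod 13:
  α_1 = 8: Horner steps 10 → 4, so m(8) = 4.
  α_2 = 6: Horner steps 10 → 10, so m(6) = 10.
  α_3 = 2: Horner steps 10 → 9, so m(2) = 9.
  α_4 = 12: Horner steps 10 → 5, so m(12) = 5.
Codeword c = [4, 10, 9, 5] ∈ F_13^4.


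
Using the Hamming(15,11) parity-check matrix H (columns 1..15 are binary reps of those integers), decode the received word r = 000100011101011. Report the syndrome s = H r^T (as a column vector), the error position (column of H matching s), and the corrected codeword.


s = (0, 0, 1, 0)^T, error position = 2, corrected codeword c = 010100011101011

Compute s = H r^T mod 2 one row at a time:
  s_1 = 1 + 1 + 1 + 0 + 1 + 0 + 1 + 1 = 6 ≡ 0 (mod 2).
  s_2 = 1 + 0 + 0 + 0 + 1 + 0 + 1 + 1 = 4 ≡ 0 (mod 2).
  s_3 = 0 + 0 + 0 + 0 + 1 + 0 + 1 + 1 = 3 ≡ 1 (mod 2).
  s_4 = 0 + 0 + 0 + 0 + 1 + 0 + 0 + 1 = 2 ≡ 0 (mod 2).
s = (0, 0, 1, 0)^T — this equals column 2 of H (binary 0010), so error is at position 2.
Correct: flip bit 2 of r = 000100011101011 to get c = 010100011101011.


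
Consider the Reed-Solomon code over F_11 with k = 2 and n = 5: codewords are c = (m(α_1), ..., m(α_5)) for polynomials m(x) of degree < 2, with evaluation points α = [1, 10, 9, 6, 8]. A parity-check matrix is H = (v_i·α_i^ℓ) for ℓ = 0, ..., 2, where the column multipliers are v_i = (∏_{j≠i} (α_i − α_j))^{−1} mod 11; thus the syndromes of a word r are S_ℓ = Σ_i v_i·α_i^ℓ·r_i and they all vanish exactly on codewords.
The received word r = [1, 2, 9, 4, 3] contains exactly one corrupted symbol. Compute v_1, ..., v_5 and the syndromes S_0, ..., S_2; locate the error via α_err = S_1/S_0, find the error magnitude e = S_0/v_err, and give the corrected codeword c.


S = (5, 1, 9), error at position 3, error magnitude e = 1, c = [1, 2, 8, 4, 3].

Step 1: column multipliers v_i = (∏_{j≠i}(α_i − α_j))^{−1} mod 11.
  i = 1 (α = 1): (1−10)(1−9)(1−6)(1−8) = (−9)·(−8)·(−5)·(−7) = 2520 ≡ 1, so v_1 = 1^{−1} = 1 (mod 11).
  i = 2 (α = 10): (10−1)(10−9)(10−6)(10−8) = 9·1·4·2 = 72 ≡ 6, so v_2 = 6^{−1} = 2 (mod 11).
  i = 3 (α = 9): (9−1)(9−10)(9−6)(9−8) = 8·(−1)·3·1 = −24 ≡ 9, so v_3 = 9^{−1} = 5 (mod 11).
  i = 4 (α = 6): (6−1)(6−10)(6−9)(6−8) = 5·(−4)·(−3)·(−2) = −120 ≡ 1, so v_4 = 1^{−1} = 1 (mod 11).
  i = 5 (α = 8): (8−1)(8−10)(8−9)(8−6) = 7·(−2)·(−1)·2 = 28 ≡ 6, so v_5 = 6^{−1} = 2 (mod 11).
  v = [1, 2, 5, 1, 2].
Step 2: syndromes of r = [1, 2, 9, 4, 3] (all sums mod 11).
  S_0 = Σ v_i r_i = 1·1 + 2·2 + 5·9 + 1·4 + 2·3 = 60 ≡ 5.
  S_1 = Σ v_i α_i r_i = 1·1·1 + 2·10·2 + 5·9·9 + 1·6·4 + 2·8·3 = 518 ≡ 1.
  α_i^2 mod 11 = [1, 1, 4, 3, 9].
  S_2 = Σ v_i α_i^2 r_i = 1·1·1 + 2·1·2 + 5·4·9 + 1·3·4 + 2·9·3 = 251 ≡ 9.
  S = (5, 1, 9) ≠ 0, so r is not a codeword (an error is present).
Step 3: locate the error. For a single error e at position i, S_ℓ = v_i·e·α_i^ℓ, so α_err = S_1/S_0.
  S_0^{−1} = 5^{−1} = 9 (mod 11), so α_err = 1·9 = 9 ≡ 9 = α_3. Error position i = 3.
  Consistency check: S_2/S_1 = 9·1 = 9 ≡ 9 = α_err ✓ (single-error assumption holds).
Step 4: error magnitude e = S_0/v_3 = S_0·∏_{j≠3}(α_3 − α_j) = 5·9 = 45 ≡ 1 (mod 11).
Step 5: correct position 3: c_3 = r_3 − e = 9 − 1 ≡ 8 (mod 11). Hence c = [1, 2, 8, 4, 3].
  Check: interpolating c through the α_i gives m(x) = 7 + 5·x (degree < 2) with m(α_i) = c_i for every i, so c is indeed a codeword.


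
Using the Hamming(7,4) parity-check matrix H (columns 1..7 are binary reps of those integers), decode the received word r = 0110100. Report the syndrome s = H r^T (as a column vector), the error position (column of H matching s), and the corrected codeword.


s = (1, 0, 0)^T, error position = 4, corrected codeword c = 0111100

Compute s = H r^T mod 2 one row at a time:
  s_1 = 0 + 1 + 0 + 0 = 1 ≡ 1 (mod 2).
  s_2 = 1 + 1 + 0 + 0 = 2 ≡ 0 (mod 2).
  s_3 = 0 + 1 + 1 + 0 = 2 ≡ 0 (mod 2).
s = (1, 0, 0)^T — this equals column 4 of H (binary 100), so error is at position 4.
Correct: flip bit 4 of r = 0110100 to get c = 0111100.


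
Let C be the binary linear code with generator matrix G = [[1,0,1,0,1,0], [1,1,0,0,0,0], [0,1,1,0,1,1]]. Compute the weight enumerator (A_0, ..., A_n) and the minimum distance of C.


Weight distribution: A_0 = 1, A_1 = 1, A_2 = 1, A_3 = 3, A_4 = 2. Minimum distance d = 1.

Enumerate all 2^3 = 8 messages m ∈ F_2^3.
For each, compute codeword c = mG in F_2^6, then tally its weight.
  m = 000 → c = 000000, weight = 0.
  m = 100 → c = 101010, weight = 3.
  m = 010 → c = 110000, weight = 2.
  m = 110 → c = 011010, weight = 3.
  m = 001 → c = 011011, weight = 4.
  m = 101 → c = 110001, weight = 3.
  m = 011 → c = 101011, weight = 4.
  m = 111 → c = 000001, weight = 1.
Tally weights:
  weight 0: 1 codewords.
  weight 1: 1 codewords.
  weight 2: 1 codewords.
  weight 3: 3 codewords.
  weight 4: 2 codewords.
Minimum distance d = smallest w > 0 with A_w > 0 = 1.
Sanity: Σ A_w = 8 = 2^3 = 8 ✓.


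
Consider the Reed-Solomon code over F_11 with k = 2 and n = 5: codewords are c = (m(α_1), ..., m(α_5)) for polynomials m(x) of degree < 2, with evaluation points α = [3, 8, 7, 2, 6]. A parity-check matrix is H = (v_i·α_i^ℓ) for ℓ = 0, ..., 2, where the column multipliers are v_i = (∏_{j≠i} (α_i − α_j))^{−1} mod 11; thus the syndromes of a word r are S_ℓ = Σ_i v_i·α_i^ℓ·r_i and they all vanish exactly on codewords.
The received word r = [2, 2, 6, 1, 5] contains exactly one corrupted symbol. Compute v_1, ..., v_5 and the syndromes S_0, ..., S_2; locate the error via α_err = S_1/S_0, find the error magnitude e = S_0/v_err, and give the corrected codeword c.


S = (10, 3, 2), error at position 2, error magnitude e = 6, c = [2, 7, 6, 1, 5].

Step 1: column multipliers v_i = (∏_{j≠i}(α_i − α_j))^{−1} mod 11.
  i = 1 (α = 3): (3−8)(3−7)(3−2)(3−6) = (−5)·(−4)·1·(−3) = −60 ≡ 6, so v_1 = 6^{−1} = 2 (mod 11).
  i = 2 (α = 8): (8−3)(8−7)(8−2)(8−6) = 5·1·6·2 = 60 ≡ 5, so v_2 = 5^{−1} = 9 (mod 11).
  i = 3 (α = 7): (7−3)(7−8)(7−2)(7−6) = 4·(−1)·5·1 = −20 ≡ 2, so v_3 = 2^{−1} = 6 (mod 11).
  i = 4 (α = 2): (2−3)(2−8)(2−7)(2−6) = (−1)·(−6)·(−5)·(−4) = 120 ≡ 10, so v_4 = 10^{−1} = 10 (mod 11).
  i = 5 (α = 6): (6−3)(6−8)(6−7)(6−2) = 3·(−2)·(−1)·4 = 24 ≡ 2, so v_5 = 2^{−1} = 6 (mod 11).
  v = [2, 9, 6, 10, 6].
Step 2: syndromes of r = [2, 2, 6, 1, 5] (all sums mod 11).
  S_0 = Σ v_i r_i = 2·2 + 9·2 + 6·6 + 10·1 + 6·5 = 98 ≡ 10.
  S_1 = Σ v_i α_i r_i = 2·3·2 + 9·8·2 + 6·7·6 + 10·2·1 + 6·6·5 = 608 ≡ 3.
  α_i^2 mod 11 = [9, 9, 5, 4, 3].
  S_2 = Σ v_i α_i^2 r_i = 2·9·2 + 9·9·2 + 6·5·6 + 10·4·1 + 6·3·5 = 508 ≡ 2.
  S = (10, 3, 2) ≠ 0, so r is not a codeword (an error is present).
Step 3: locate the error. For a single error e at position i, S_ℓ = v_i·e·α_i^ℓ, so α_err = S_1/S_0.
  S_0^{−1} = 10^{−1} = 10 (mod 11), so α_err = 3·10 = 30 ≡ 8 = α_2. Error position i = 2.
  Consistency check: S_2/S_1 = 2·4 = 8 ≡ 8 = α_err ✓ (single-error assumption holds).
Step 4: error magnitude e = S_0/v_2 = S_0·∏_{j≠2}(α_2 − α_j) = 10·5 = 50 ≡ 6 (mod 11).
Step 5: correct position 2: c_2 = r_2 − e = 2 − 6 ≡ 7 (mod 11). Hence c = [2, 7, 6, 1, 5].
  Check: interpolating c through the α_i gives m(x) = 10 + 1·x (degree < 2) with m(α_i) = c_i for every i, so c is indeed a codeword.


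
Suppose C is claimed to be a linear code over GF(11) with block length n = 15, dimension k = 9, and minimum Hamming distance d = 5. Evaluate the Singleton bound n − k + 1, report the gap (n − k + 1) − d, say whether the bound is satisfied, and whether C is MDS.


Singleton RHS = n − k + 1 = 7, slack = 2, bound satisfied, not MDS.

Singleton bound: d ≤ n − k + 1.
Here n = 15, k = 9, so n − k + 1 = 7.
Given d = 5, check d ≤ 7: YES.
Slack = (n − k + 1) − d = 2.
The code is NOT MDS (slack = 2 > 0).
Description: the claimed parameters are [15, 9, 5]_11; such a code would be non-MDS.


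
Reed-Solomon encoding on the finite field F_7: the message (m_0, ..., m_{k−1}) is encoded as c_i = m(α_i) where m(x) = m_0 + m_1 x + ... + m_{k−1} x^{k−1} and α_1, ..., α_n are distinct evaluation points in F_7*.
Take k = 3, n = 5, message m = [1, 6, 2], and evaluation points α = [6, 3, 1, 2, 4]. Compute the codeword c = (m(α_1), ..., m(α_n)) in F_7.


c = [4, 2, 2, 0, 1]

Message polynomial: m(x) = 1 + 6·x + 2·x^2 (mod 7).
For each evaluation point α_i, compute m(α_i) mod 7:
  α_1 = 6: Horner steps 2 → 4 → 4, so m(6) = 4.
  α_2 = 3: Horner steps 2 → 5 → 2, so m(3) = 2.
  α_3 = 1: Horner steps 2 → 1 → 2, so m(1) = 2.
  α_4 = 2: Horner steps 2 → 3 → 0, so m(2) = 0.
  α_5 = 4: Horner steps 2 → 0 → 1, so m(4) = 1.
Codeword c = [4, 2, 2, 0, 1] ∈ F_7^5.


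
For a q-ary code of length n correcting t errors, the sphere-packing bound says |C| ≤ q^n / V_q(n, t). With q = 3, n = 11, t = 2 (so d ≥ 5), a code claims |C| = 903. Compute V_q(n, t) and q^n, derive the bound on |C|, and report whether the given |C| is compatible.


V_q(n, t) = 243, q^n = 177147, Hamming bound = 729, |C| = 903 > bound (violated).

Step 1: Compute V_q(n, t) = Σ_{j=0}^2 C(n, j) (q−1)^j.
  j = 0: C(11,0)·(2)^0 = 1·1 = 1.
  j = 1: C(11,1)·(2)^1 = 11·2 = 22.
  j = 2: C(11,2)·(2)^2 = 55·4 = 220.
  V_q(n, t) = 1 + 22 + 220 = 243.
Step 2: q^n = 3^11 = 177147.
Step 3: Hamming bound ⌊q^n / V_q(n,t)⌋ = ⌊177147/243⌋ = 729.
Step 4: Compare |C| = 903 to 729: violated.
The claimed |C| lies above the Hamming bound, so no 3-ary code of length 11 with d ≥ 5 can have 903 codewords.


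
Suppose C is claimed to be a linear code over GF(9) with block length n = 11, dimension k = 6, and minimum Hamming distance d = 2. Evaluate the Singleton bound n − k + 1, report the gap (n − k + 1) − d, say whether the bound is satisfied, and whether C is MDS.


Singleton RHS = n − k + 1 = 6, slack = 4, bound satisfied, not MDS.

Singleton bound: d ≤ n − k + 1.
Here n = 11, k = 6, so n − k + 1 = 6.
Given d = 2, check d ≤ 6: YES.
Slack = (n − k + 1) − d = 4.
The code is NOT MDS (slack = 4 > 0).
Description: the claimed parameters are [11, 6, 2]_9; such a code would be non-MDS.


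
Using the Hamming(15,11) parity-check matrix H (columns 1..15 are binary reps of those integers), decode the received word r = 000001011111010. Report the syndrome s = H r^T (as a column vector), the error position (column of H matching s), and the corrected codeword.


s = (0, 1, 0, 0)^T, error position = 4, corrected codeword c = 000101011111010

Compute s = H r^T mod 2 one row at a time:
  s_1 = 1 + 1 + 1 + 1 + 1 + 0 + 1 + 0 = 6 ≡ 0 (mod 2).
  s_2 = 0 + 0 + 1 + 0 + 1 + 0 + 1 + 0 = 3 ≡ 1 (mod 2).
  s_3 = 0 + 0 + 1 + 0 + 1 + 1 + 1 + 0 = 4 ≡ 0 (mod 2).
  s_4 = 0 + 0 + 0 + 0 + 1 + 1 + 0 + 0 = 2 ≡ 0 (mod 2).
s = (0, 1, 0, 0)^T — this equals column 4 of H (binary 0100), so error is at position 4.
Correct: flip bit 4 of r = 000001011111010 to get c = 000101011111010.


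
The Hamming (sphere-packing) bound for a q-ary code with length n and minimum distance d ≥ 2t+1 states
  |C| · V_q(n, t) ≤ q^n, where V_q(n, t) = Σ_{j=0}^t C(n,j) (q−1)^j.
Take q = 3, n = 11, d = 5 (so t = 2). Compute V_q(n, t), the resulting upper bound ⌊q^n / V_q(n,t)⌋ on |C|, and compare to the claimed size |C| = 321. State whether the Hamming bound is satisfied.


V_q(n, t) = 243, q^n = 177147, Hamming bound = 729, |C| = 321 ≤ bound (satisfied).

Step 1: Compute V_q(n, t) = Σ_{j=0}^2 C(n, j) (q−1)^j.
  j = 0: C(11,0)·(2)^0 = 1·1 = 1.
  j = 1: C(11,1)·(2)^1 = 11·2 = 22.
  j = 2: C(11,2)·(2)^2 = 55·4 = 220.
  V_q(n, t) = 1 + 22 + 220 = 243.
Step 2: q^n = 3^11 = 177147.
Step 3: Hamming bound ⌊q^n / V_q(n,t)⌋ = ⌊177147/243⌋ = 729.
Step 4: Compare |C| = 321 to 729: satisfied.
The claimed |C| lies below the Hamming bound.


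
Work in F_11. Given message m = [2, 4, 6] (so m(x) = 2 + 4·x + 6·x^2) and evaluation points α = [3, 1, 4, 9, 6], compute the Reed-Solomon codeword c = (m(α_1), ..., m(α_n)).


c = [2, 1, 4, 7, 0]

Message polynomial: m(x) = 2 + 4·x + 6·x^2 (mod 11).
For each evaluation point α_i, compute m(α_i) mod 11:
  α_1 = 3: Horner steps 6 → 0 → 2, so m(3) = 2.
  α_2 = 1: Horner steps 6 → 10 → 1, so m(1) = 1.
  α_3 = 4: Horner steps 6 → 6 → 4, so m(4) = 4.
  α_4 = 9: Horner steps 6 → 3 → 7, so m(9) = 7.
  α_5 = 6: Horner steps 6 → 7 → 0, so m(6) = 0.
Codeword c = [2, 1, 4, 7, 0] ∈ F_11^5.


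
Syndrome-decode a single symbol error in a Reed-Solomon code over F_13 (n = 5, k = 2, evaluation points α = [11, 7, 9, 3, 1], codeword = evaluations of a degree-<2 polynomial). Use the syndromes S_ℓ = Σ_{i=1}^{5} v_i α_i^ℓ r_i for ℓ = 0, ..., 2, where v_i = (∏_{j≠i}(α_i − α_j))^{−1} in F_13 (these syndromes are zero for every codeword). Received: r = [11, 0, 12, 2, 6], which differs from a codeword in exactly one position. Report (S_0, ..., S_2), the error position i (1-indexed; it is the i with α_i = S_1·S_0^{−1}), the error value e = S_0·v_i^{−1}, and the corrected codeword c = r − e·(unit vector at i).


S = (5, 5, 5), error at position 5, error magnitude e = 3, c = [11, 0, 12, 2, 3].

Step 1: column multipliers v_i = (∏_{j≠i}(α_i − α_j))^{−1} mod 13.
  i = 1 (α = 11): (11−7)(11−9)(11−3)(11−1) = 4·2·8·10 = 640 ≡ 3, so v_1 = 3^{−1} = 9 (mod 13).
  i = 2 (α = 7): (7−11)(7−9)(7−3)(7−1) = (−4)·(−2)·4·6 = 192 ≡ 10, so v_2 = 10^{−1} = 4 (mod 13).
  i = 3 (α = 9): (9−11)(9−7)(9−3)(9−1) = (−2)·2·6·8 = −192 ≡ 3, so v_3 = 3^{−1} = 9 (mod 13).
  i = 4 (α = 3): (3−11)(3−7)(3−9)(3−1) = (−8)·(−4)·(−6)·2 = −384 ≡ 6, so v_4 = 6^{−1} = 11 (mod 13).
  i = 5 (α = 1): (1−11)(1−7)(1−9)(1−3) = (−10)·(−6)·(−8)·(−2) = 960 ≡ 11, so v_5 = 11^{−1} = 6 (mod 13).
  v = [9, 4, 9, 11, 6].
Step 2: syndromes of r = [11, 0, 12, 2, 6] (all sums mod 13).
  S_0 = Σ v_i r_i = 9·11 + 4·0 + 9·12 + 11·2 + 6·6 = 265 ≡ 5.
  S_1 = Σ v_i α_i r_i = 9·11·11 + 4·7·0 + 9·9·12 + 11·3·2 + 6·1·6 = 2163 ≡ 5.
  α_i^2 mod 13 = [4, 10, 3, 9, 1].
  S_2 = Σ v_i α_i^2 r_i = 9·4·11 + 4·10·0 + 9·3·12 + 11·9·2 + 6·1·6 = 954 ≡ 5.
  S = (5, 5, 5) ≠ 0, so r is not a codeword (an error is present).
Step 3: locate the error. For a single error e at position i, S_ℓ = v_i·e·α_i^ℓ, so α_err = S_1/S_0.
  S_0^{−1} = 5^{−1} = 8 (mod 13), so α_err = 5·8 = 40 ≡ 1 = α_5. Error position i = 5.
  Consistency check: S_2/S_1 = 5·8 = 40 ≡ 1 = α_err ✓ (single-error assumption holds).
Step 4: error magnitude e = S_0/v_5 = S_0·∏_{j≠5}(α_5 − α_j) = 5·11 = 55 ≡ 3 (mod 13).
Step 5: correct position 5: c_5 = r_5 − e = 6 − 3 ≡ 3 (mod 13). Hence c = [11, 0, 12, 2, 3].
  Check: interpolating c through the α_i gives m(x) = 10 + 6·x (degree < 2) with m(α_i) = c_i for every i, so c is indeed a codeword.


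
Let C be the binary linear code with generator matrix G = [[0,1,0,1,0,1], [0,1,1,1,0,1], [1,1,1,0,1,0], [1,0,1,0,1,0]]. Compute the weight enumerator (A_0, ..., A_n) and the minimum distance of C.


Weight distribution: A_0 = 1, A_1 = 2, A_2 = 3, A_3 = 4, A_4 = 3, A_5 = 2, A_6 = 1. Minimum distance d = 1.

Enumerate all 2^4 = 16 messages m ∈ F_2^4.
For each, compute codeword c = mG in F_2^6, then tally its weight.
  m = 0000 → c = 000000, weight = 0.
  m = 1000 → c = 010101, weight = 3.
  m = 0100 → c = 011101, weight = 4.
  m = 1100 → c = 001000, weight = 1.
  m = 0010 → c = 111010, weight = 4.
  m = 1010 → c = 101111, weight = 5.
  m = 0110 → c = 100111, weight = 4.
  m = 1110 → c = 110010, weight = 3.
  m = 0001 → c = 101010, weight = 3.
  m = 1001 → c = 111111, weight = 6.
  m = 0101 → c = 110111, weight = 5.
  m = 1101 → c = 100010, weight = 2.
  m = 0011 → c = 010000, weight = 1.
  m = 1011 → c = 000101, weight = 2.
  m = 0111 → c = 001101, weight = 3.
  m = 1111 → c = 011000, weight = 2.
Tally weights:
  weight 0: 1 codewords.
  weight 1: 2 codewords.
  weight 2: 3 codewords.
  weight 3: 4 codewords.
  weight 4: 3 codewords.
  weight 5: 2 codewords.
  weight 6: 1 codewords.
Minimum distance d = smallest w > 0 with A_w > 0 = 1.
Sanity: Σ A_w = 16 = 2^4 = 16 ✓.


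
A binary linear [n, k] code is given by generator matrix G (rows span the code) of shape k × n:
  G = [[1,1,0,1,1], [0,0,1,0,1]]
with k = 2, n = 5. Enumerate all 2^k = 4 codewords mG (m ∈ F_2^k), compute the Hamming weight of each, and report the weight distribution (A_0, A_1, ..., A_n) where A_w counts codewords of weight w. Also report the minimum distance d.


Weight distribution: A_0 = 1, A_2 = 1, A_4 = 2. Minimum distance d = 2.

Enumerate all 2^2 = 4 messages m ∈ F_2^2.
For each, compute codeword c = mG in F_2^5, then tally its weight.
  m = 00 → c = 00000, weight = 0.
  m = 10 → c = 11011, weight = 4.
  m = 01 → c = 00101, weight = 2.
  m = 11 → c = 11110, weight = 4.
Tally weights:
  weight 0: 1 codewords.
  weight 2: 1 codewords.
  weight 4: 2 codewords.
Minimum distance d = smallest w > 0 with A_w > 0 = 2.
Sanity: Σ A_w = 4 = 2^2 = 4 ✓.


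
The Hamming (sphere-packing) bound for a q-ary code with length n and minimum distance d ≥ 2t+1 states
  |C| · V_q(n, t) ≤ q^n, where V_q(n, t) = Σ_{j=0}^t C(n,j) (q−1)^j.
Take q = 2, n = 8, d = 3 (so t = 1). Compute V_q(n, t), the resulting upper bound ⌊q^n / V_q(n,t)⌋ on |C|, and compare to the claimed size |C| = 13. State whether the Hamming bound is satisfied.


V_q(n, t) = 9, q^n = 256, Hamming bound = 28, |C| = 13 ≤ bound (satisfied).

Step 1: Compute V_q(n, t) = Σ_{j=0}^1 C(n, j) (q−1)^j.
  j = 0: C(8,0)·(1)^0 = 1·1 = 1.
  j = 1: C(8,1)·(1)^1 = 8·1 = 8.
  V_q(n, t) = 1 + 8 = 9.
Step 2: q^n = 2^8 = 256.
Step 3: Hamming bound ⌊q^n / V_q(n,t)⌋ = ⌊256/9⌋ = 28.
Step 4: Compare |C| = 13 to 28: satisfied.
The claimed |C| lies below the Hamming bound.


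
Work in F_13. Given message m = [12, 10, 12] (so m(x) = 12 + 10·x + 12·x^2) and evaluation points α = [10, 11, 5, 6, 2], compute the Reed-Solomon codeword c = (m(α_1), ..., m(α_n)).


c = [12, 1, 11, 10, 2]

Message polynomial: m(x) = 12 + 10·x + 12·x^2 (mod 13).
For each evaluation point α_i, compute m(α_i) mod 13:
  α_1 = 10: Horner steps 12 → 0 → 12, so m(10) = 12.
  α_2 = 11: Horner steps 12 → 12 → 1, so m(11) = 1.
  α_3 = 5: Horner steps 12 → 5 → 11, so m(5) = 11.
  α_4 = 6: Horner steps 12 → 4 → 10, so m(6) = 10.
  α_5 = 2: Horner steps 12 → 8 → 2, so m(2) = 2.
Codeword c = [12, 1, 11, 10, 2] ∈ F_13^5.


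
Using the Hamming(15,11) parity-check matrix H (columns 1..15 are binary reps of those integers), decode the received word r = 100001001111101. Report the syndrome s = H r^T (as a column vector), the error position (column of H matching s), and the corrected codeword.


s = (0, 0, 0, 1)^T, error position = 1, corrected codeword c = 000001001111101

Compute s = H r^T mod 2 one row at a time:
  s_1 = 0 + 1 + 1 + 1 + 1 + 1 + 0 + 1 = 6 ≡ 0 (mod 2).
  s_2 = 0 + 0 + 1 + 0 + 1 + 1 + 0 + 1 = 4 ≡ 0 (mod 2).
  s_3 = 0 + 0 + 1 + 0 + 1 + 1 + 0 + 1 = 4 ≡ 0 (mod 2).
  s_4 = 1 + 0 + 0 + 0 + 1 + 1 + 1 + 1 = 5 ≡ 1 (mod 2).
s = (0, 0, 0, 1)^T — this equals column 1 of H (binary 0001), so error is at position 1.
Correct: flip bit 1 of r = 100001001111101 to get c = 000001001111101.


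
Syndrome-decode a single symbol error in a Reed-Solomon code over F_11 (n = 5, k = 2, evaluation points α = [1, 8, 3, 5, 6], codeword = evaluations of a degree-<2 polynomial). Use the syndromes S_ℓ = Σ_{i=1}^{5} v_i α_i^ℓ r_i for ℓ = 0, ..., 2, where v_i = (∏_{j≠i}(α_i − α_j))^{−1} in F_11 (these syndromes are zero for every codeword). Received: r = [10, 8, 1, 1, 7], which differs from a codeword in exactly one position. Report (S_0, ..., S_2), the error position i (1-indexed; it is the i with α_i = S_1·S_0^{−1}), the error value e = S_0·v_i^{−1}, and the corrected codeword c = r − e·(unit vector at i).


S = (2, 6, 7), error at position 3, error magnitude e = 1, c = [10, 8, 0, 1, 7].

Step 1: column multipliers v_i = (∏_{j≠i}(α_i − α_j))^{−1} mod 11.
  i = 1 (α = 1): (1−8)(1−3)(1−5)(1−6) = (−7)·(−2)·(−4)·(−5) = 280 ≡ 5, so v_1 = 5^{−1} = 9 (mod 11).
  i = 2 (α = 8): (8−1)(8−3)(8−5)(8−6) = 7·5·3·2 = 210 ≡ 1, so v_2 = 1^{−1} = 1 (mod 11).
  i = 3 (α = 3): (3−1)(3−8)(3−5)(3−6) = 2·(−5)·(−2)·(−3) = −60 ≡ 6, so v_3 = 6^{−1} = 2 (mod 11).
  i = 4 (α = 5): (5−1)(5−8)(5−3)(5−6) = 4·(−3)·2·(−1) = 24 ≡ 2, so v_4 = 2^{−1} = 6 (mod 11).
  i = 5 (α = 6): (6−1)(6−8)(6−3)(6−5) = 5·(−2)·3·1 = −30 ≡ 3, so v_5 = 3^{−1} = 4 (mod 11).
  v = [9, 1, 2, 6, 4].
Step 2: syndromes of r = [10, 8, 1, 1, 7] (all sums mod 11).
  S_0 = Σ v_i r_i = 9·10 + 1·8 + 2·1 + 6·1 + 4·7 = 134 ≡ 2.
  S_1 = Σ v_i α_i r_i = 9·1·10 + 1·8·8 + 2·3·1 + 6·5·1 + 4·6·7 = 358 ≡ 6.
  α_i^2 mod 11 = [1, 9, 9, 3, 3].
  S_2 = Σ v_i α_i^2 r_i = 9·1·10 + 1·9·8 + 2·9·1 + 6·3·1 + 4·3·7 = 282 ≡ 7.
  S = (2, 6, 7) ≠ 0, so r is not a codeword (an error is present).
Step 3: locate the error. For a single error e at position i, S_ℓ = v_i·e·α_i^ℓ, so α_err = S_1/S_0.
  S_0^{−1} = 2^{−1} = 6 (mod 11), so α_err = 6·6 = 36 ≡ 3 = α_3. Error position i = 3.
  Consistency check: S_2/S_1 = 7·2 = 14 ≡ 3 = α_err ✓ (single-error assumption holds).
Step 4: error magnitude e = S_0/v_3 = S_0·∏_{j≠3}(α_3 − α_j) = 2·6 = 12 ≡ 1 (mod 11).
Step 5: correct position 3: c_3 = r_3 − e = 1 − 1 ≡ 0 (mod 11). Hence c = [10, 8, 0, 1, 7].
  Check: interpolating c through the α_i gives m(x) = 4 + 6·x (degree < 2) with m(α_i) = c_i for every i, so c is indeed a codeword.


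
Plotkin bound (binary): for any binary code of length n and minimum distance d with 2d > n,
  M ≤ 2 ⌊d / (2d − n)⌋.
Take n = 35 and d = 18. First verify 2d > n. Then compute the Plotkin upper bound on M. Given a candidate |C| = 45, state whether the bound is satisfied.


Plotkin bound M ≤ 36; given |C| = 45 > bound (violated).

Check applicability: 2d = 36, n = 35.
2d − n = 1 > 0, so Plotkin applies.
Compute d/(2d−n) = 18/1 ≈ 18.0000.
⌊d/(2d−n)⌋ = 18.
Plotkin bound: M ≤ 2·18 = 36.
Given |C| = 45, check: VIOLATED.
This |C| is above the Plotkin bound, so no binary code with n = 35, d = 18 and 45 codewords exists.


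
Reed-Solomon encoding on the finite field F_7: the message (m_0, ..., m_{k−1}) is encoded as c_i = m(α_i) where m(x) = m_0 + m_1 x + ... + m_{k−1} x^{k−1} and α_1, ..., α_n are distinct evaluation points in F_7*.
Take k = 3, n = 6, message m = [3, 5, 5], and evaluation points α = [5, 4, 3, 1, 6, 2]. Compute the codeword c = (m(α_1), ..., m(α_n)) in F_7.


c = [6, 5, 0, 6, 3, 5]

Message polynomial: m(x) = 3 + 5·x + 5·x^2 (mod 7).
For each evaluation point α_i, compute m(α_i) mod 7:
  α_1 = 5: Horner steps 5 → 2 → 6, so m(5) = 6.
  α_2 = 4: Horner steps 5 → 4 → 5, so m(4) = 5.
  α_3 = 3: Horner steps 5 → 6 → 0, so m(3) = 0.
  α_4 = 1: Horner steps 5 → 3 → 6, so m(1) = 6.
  α_5 = 6: Horner steps 5 → 0 → 3, so m(6) = 3.
  α_6 = 2: Horner steps 5 → 1 → 5, so m(2) = 5.
Codeword c = [6, 5, 0, 6, 3, 5] ∈ F_7^6.


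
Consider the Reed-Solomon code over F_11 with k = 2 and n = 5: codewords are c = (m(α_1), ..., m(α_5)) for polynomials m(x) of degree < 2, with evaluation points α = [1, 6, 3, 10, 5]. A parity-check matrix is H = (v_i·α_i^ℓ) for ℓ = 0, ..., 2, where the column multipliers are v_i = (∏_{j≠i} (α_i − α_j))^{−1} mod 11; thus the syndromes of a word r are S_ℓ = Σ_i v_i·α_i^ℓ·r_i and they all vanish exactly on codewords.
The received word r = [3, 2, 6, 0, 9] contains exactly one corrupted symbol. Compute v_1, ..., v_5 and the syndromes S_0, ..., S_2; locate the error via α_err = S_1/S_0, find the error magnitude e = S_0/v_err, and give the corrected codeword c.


S = (5, 8, 4), error at position 2, error magnitude e = 8, c = [3, 5, 6, 0, 9].

Step 1: column multipliers v_i = (∏_{j≠i}(α_i − α_j))^{−1} mod 11.
  i = 1 (α = 1): (1−6)(1−3)(1−10)(1−5) = (−5)·(−2)·(−9)·(−4) = 360 ≡ 8, so v_1 = 8^{−1} = 7 (mod 11).
  i = 2 (α = 6): (6−1)(6−3)(6−10)(6−5) = 5·3·(−4)·1 = −60 ≡ 6, so v_2 = 6^{−1} = 2 (mod 11).
  i = 3 (α = 3): (3−1)(3−6)(3−10)(3−5) = 2·(−3)·(−7)·(−2) = −84 ≡ 4, so v_3 = 4^{−1} = 3 (mod 11).
  i = 4 (α = 10): (10−1)(10−6)(10−3)(10−5) = 9·4·7·5 = 1260 ≡ 6, so v_4 = 6^{−1} = 2 (mod 11).
  i = 5 (α = 5): (5−1)(5−6)(5−3)(5−10) = 4·(−1)·2·(−5) = 40 ≡ 7, so v_5 = 7^{−1} = 8 (mod 11).
  v = [7, 2, 3, 2, 8].
Step 2: syndromes of r = [3, 2, 6, 0, 9] (all sums mod 11).
  S_0 = Σ v_i r_i = 7·3 + 2·2 + 3·6 + 2·0 + 8·9 = 115 ≡ 5.
  S_1 = Σ v_i α_i r_i = 7·1·3 + 2·6·2 + 3·3·6 + 2·10·0 + 8·5·9 = 459 ≡ 8.
  α_i^2 mod 11 = [1, 3, 9, 1, 3].
  S_2 = Σ v_i α_i^2 r_i = 7·1·3 + 2·3·2 + 3·9·6 + 2·1·0 + 8·3·9 = 411 ≡ 4.
  S = (5, 8, 4) ≠ 0, so r is not a codeword (an error is present).
Step 3: locate the error. For a single error e at position i, S_ℓ = v_i·e·α_i^ℓ, so α_err = S_1/S_0.
  S_0^{−1} = 5^{−1} = 9 (mod 11), so α_err = 8·9 = 72 ≡ 6 = α_2. Error position i = 2.
  Consistency check: S_2/S_1 = 4·7 = 28 ≡ 6 = α_err ✓ (single-error assumption holds).
Step 4: error magnitude e = S_0/v_2 = S_0·∏_{j≠2}(α_2 − α_j) = 5·6 = 30 ≡ 8 (mod 11).
Step 5: correct position 2: c_2 = r_2 − e = 2 − 8 ≡ 5 (mod 11). Hence c = [3, 5, 6, 0, 9].
  Check: interpolating c through the α_i gives m(x) = 7 + 7·x (degree < 2) with m(α_i) = c_i for every i, so c is indeed a codeword.


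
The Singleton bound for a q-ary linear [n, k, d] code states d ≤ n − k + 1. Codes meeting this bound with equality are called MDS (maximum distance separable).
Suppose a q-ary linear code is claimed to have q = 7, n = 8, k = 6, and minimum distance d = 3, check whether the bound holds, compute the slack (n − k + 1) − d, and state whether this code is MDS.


Singleton RHS = n − k + 1 = 3, slack = 0, bound satisfied, MDS.

Singleton bound: d ≤ n − k + 1.
Here n = 8, k = 6, so n − k + 1 = 3.
Given d = 3, check d ≤ 3: YES.
Slack = (n − k + 1) − d = 0.
The code is MDS (slack = 0).
Description: the claimed parameters are [8, 6, 3]_7; such a code would be MDS (meets Singleton bound).


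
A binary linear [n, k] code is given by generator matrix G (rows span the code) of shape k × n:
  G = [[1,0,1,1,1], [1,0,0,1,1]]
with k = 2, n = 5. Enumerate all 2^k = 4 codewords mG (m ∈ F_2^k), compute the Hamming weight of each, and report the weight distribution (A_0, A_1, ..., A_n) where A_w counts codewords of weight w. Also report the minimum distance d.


Weight distribution: A_0 = 1, A_1 = 1, A_3 = 1, A_4 = 1. Minimum distance d = 1.

Enumerate all 2^2 = 4 messages m ∈ F_2^2.
For each, compute codeword c = mG in F_2^5, then tally its weight.
  m = 00 → c = 00000, weight = 0.
  m = 10 → c = 10111, weight = 4.
  m = 01 → c = 10011, weight = 3.
  m = 11 → c = 00100, weight = 1.
Tally weights:
  weight 0: 1 codewords.
  weight 1: 1 codewords.
  weight 3: 1 codewords.
  weight 4: 1 codewords.
Minimum distance d = smallest w > 0 with A_w > 0 = 1.
Sanity: Σ A_w = 4 = 2^2 = 4 ✓.


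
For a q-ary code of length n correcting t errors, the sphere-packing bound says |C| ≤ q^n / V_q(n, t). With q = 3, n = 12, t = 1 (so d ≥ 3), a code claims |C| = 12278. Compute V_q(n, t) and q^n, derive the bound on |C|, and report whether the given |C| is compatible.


V_q(n, t) = 25, q^n = 531441, Hamming bound = 21257, |C| = 12278 ≤ bound (satisfied).

Step 1: Compute V_q(n, t) = Σ_{j=0}^1 C(n, j) (q−1)^j.
  j = 0: C(12,0)·(2)^0 = 1·1 = 1.
  j = 1: C(12,1)·(2)^1 = 12·2 = 24.
  V_q(n, t) = 1 + 24 = 25.
Step 2: q^n = 3^12 = 531441.
Step 3: Hamming bound ⌊q^n / V_q(n,t)⌋ = ⌊531441/25⌋ = 21257.
Step 4: Compare |C| = 12278 to 21257: satisfied.
The claimed |C| lies below the Hamming bound.


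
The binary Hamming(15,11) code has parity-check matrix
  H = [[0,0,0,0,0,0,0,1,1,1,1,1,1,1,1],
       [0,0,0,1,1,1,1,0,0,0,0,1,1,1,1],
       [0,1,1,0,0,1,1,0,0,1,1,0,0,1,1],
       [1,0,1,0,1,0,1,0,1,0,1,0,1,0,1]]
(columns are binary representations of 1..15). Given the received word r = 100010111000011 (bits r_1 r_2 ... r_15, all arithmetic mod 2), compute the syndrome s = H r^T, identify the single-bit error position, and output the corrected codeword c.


s = (0, 0, 1, 1)^T, error position = 3, corrected codeword c = 101010111000011

Compute s = H r^T mod 2 one row at a time:
  s_1 = 1 + 1 + 0 + 0 + 0 + 0 + 1 + 1 = 4 ≡ 0 (mod 2).
  s_2 = 0 + 1 + 0 + 1 + 0 + 0 + 1 + 1 = 4 ≡ 0 (mod 2).
  s_3 = 0 + 0 + 0 + 1 + 0 + 0 + 1 + 1 = 3 ≡ 1 (mod 2).
  s_4 = 1 + 0 + 1 + 1 + 1 + 0 + 0 + 1 = 5 ≡ 1 (mod 2).
s = (0, 0, 1, 1)^T — this equals column 3 of H (binary 0011), so error is at position 3.
Correct: flip bit 3 of r = 100010111000011 to get c = 101010111000011.


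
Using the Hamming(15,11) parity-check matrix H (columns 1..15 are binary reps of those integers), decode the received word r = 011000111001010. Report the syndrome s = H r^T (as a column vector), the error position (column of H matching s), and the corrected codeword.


s = (0, 1, 0, 1)^T, error position = 5, corrected codeword c = 011010111001010

Compute s = H r^T mod 2 one row at a time:
  s_1 = 1 + 1 + 0 + 0 + 1 + 0 + 1 + 0 = 4 ≡ 0 (mod 2).
  s_2 = 0 + 0 + 0 + 1 + 1 + 0 + 1 + 0 = 3 ≡ 1 (mod 2).
  s_3 = 1 + 1 + 0 + 1 + 0 + 0 + 1 + 0 = 4 ≡ 0 (mod 2).
  s_4 = 0 + 1 + 0 + 1 + 1 + 0 + 0 + 0 = 3 ≡ 1 (mod 2).
s = (0, 1, 0, 1)^T — this equals column 5 of H (binary 0101), so error is at position 5.
Correct: flip bit 5 of r = 011000111001010 to get c = 011010111001010.
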